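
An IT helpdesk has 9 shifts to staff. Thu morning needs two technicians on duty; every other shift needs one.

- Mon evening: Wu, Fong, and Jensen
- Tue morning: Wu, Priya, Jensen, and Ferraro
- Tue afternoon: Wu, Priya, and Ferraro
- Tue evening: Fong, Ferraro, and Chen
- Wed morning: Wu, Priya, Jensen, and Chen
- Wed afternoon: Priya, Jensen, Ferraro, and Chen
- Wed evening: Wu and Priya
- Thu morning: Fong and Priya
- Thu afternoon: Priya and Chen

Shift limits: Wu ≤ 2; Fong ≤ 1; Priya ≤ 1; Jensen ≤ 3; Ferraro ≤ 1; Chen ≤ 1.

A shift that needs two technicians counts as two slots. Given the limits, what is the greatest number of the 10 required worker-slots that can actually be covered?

Total capacity across all technicians is 2+1+1+3+1+1 = 9, and 10 slots are needed, so at most 9 can be filled.
An assignment achieving 9: Mon evening→Wu, Tue morning→Jensen, Tue afternoon→Ferraro, Wed morning→Jensen, Wed afternoon→Jensen, Wed evening→Wu, Thu morning→Fong+Priya, Thu afternoon→Chen.
Loads: Wu 2/2, Fong 1/1, Priya 1/1, Jensen 3/3, Ferraro 1/1, Chen 1/1.

9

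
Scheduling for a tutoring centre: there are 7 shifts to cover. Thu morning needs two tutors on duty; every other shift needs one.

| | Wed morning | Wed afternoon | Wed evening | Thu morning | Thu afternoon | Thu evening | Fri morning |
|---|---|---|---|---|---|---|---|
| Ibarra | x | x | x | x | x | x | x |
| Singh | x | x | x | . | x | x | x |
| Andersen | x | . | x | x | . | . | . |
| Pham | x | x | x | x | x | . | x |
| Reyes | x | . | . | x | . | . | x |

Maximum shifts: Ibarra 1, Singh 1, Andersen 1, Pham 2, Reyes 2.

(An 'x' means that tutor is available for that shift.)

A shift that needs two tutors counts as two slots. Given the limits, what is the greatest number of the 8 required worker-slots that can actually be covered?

Total capacity across all tutors is 1+1+1+2+2 = 7, and 8 slots are needed, so at most 7 can be filled.
An assignment achieving 7: Wed afternoon→Singh, Wed evening→Andersen, Thu morning→Pham+Reyes, Thu afternoon→Pham, Thu evening→Ibarra, Fri morning→Reyes.
Loads: Ibarra 1/1, Singh 1/1, Andersen 1/1, Pham 2/2, Reyes 2/2.

7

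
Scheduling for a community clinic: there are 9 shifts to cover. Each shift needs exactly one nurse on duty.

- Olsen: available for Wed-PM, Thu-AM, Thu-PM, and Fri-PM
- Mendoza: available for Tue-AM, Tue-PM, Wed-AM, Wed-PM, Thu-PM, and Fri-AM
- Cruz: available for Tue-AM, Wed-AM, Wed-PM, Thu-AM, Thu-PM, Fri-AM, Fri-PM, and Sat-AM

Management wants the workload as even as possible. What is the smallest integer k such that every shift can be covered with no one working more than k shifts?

3

With 3 nurses and 9 worker-slots to fill, someone must work at least ⌈9/3⌉ = 3 shifts, so k ≥ 3.
k = 3 works: Tue-AM→Mendoza, Tue-PM→Mendoza, Wed-AM→Mendoza, Wed-PM→Olsen, Thu-AM→Olsen, Thu-PM→Cruz, Fri-AM→Cruz, Fri-PM→Olsen, Sat-AM→Cruz.
Loads: Olsen 3, Mendoza 3, Cruz 3 — all ≤ 3.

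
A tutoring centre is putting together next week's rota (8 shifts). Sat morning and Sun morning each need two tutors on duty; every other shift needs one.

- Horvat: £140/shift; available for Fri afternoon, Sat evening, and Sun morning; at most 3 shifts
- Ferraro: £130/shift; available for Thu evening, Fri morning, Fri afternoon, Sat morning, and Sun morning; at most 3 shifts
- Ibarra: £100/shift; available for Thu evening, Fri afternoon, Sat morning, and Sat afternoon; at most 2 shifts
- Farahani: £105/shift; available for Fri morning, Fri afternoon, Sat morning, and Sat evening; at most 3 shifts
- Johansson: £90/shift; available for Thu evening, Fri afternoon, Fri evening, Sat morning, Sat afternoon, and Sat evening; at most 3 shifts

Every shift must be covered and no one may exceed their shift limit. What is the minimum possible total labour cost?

£1055

Fri evening can only be covered by Johansson, so that assignment is forced.
Sun morning can only be covered by Horvat and Ferraro, so that assignment is forced.
Picking the cheapest available tutor for each shift independently would cost £1015, but that ignores the shift limits.
An optimal schedule: Thu evening→Johansson, Fri morning→Farahani, Fri afternoon→Ibarra, Fri evening→Johansson, Sat morning→Ibarra+Farahani, Sat afternoon→Johansson, Sat evening→Farahani, Sun morning→Ferraro+Horvat.
Total: 90 + 105 + 100 + 90 + 100 + 105 + 90 + 105 + 130 + 140 = £1055.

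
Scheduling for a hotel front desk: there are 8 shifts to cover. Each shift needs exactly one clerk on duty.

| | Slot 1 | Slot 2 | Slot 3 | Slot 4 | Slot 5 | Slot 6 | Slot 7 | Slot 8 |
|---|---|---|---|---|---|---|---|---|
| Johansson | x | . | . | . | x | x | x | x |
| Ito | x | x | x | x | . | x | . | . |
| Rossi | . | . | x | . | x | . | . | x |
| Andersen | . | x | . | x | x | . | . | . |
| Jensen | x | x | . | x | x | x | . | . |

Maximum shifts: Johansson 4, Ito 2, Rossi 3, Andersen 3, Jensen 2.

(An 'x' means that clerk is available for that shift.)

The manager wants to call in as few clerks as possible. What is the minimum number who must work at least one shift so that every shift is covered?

3

8 slots to fill and no one can take more than 4, so at least ⌈8/4⌉ = 2 clerks are needed.
Any 2 clerks together have capacity at most 4+3 = 7 < 8 slots, so 2 can never suffice.
Johansson, Ito, and Rossi alone can cover everything: Slot 1→Johansson, Slot 2→Ito, Slot 3→Rossi, Slot 4→Ito, Slot 5→Johansson, Slot 6→Johansson, Slot 7→Johansson, Slot 8→Rossi.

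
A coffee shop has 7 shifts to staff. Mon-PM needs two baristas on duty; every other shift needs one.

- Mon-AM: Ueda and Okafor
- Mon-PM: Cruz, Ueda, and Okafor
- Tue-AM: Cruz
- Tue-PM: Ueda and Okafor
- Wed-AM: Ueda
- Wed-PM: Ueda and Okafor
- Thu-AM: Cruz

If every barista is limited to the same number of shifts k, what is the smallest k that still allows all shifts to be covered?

With 3 baristas and 8 worker-slots to fill, someone must work at least ⌈8/3⌉ = 3 shifts, so k ≥ 3.
k = 3 works: Mon-AM→Ueda, Mon-PM→Cruz+Okafor, Tue-AM→Cruz, Tue-PM→Ueda, Wed-AM→Ueda, Wed-PM→Okafor, Thu-AM→Cruz.
Loads: Cruz 3, Ueda 3, Okafor 2 — all ≤ 3.

3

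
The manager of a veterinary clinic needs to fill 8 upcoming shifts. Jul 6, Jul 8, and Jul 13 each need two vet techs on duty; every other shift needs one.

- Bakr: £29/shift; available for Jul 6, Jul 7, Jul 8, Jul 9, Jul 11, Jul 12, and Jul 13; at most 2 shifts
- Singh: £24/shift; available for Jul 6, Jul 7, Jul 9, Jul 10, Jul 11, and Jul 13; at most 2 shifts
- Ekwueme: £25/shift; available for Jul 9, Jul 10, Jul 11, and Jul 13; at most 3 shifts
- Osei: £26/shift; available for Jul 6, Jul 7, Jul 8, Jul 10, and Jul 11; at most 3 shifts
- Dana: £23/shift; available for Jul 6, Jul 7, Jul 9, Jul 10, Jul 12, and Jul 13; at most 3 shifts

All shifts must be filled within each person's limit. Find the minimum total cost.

£273

Jul 8 can only be covered by Bakr and Osei, so that assignment is forced.
Picking the cheapest available vet tech for each shift independently would cost £265, but that ignores the shift limits.
An optimal schedule: Jul 6→Singh+Osei, Jul 7→Dana, Jul 8→Osei+Bakr, Jul 9→Dana, Jul 10→Ekwueme, Jul 11→Ekwueme, Jul 12→Dana, Jul 13→Singh+Ekwueme.
Total: 24 + 26 + 23 + 26 + 29 + 23 + 25 + 25 + 23 + 24 + 25 = £273.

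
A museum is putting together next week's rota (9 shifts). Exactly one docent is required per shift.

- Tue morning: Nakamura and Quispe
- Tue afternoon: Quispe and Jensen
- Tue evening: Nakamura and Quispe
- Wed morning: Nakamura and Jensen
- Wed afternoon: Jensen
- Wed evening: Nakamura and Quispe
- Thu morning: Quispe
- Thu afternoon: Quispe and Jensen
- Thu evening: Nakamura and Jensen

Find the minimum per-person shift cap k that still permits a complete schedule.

3

With 3 docents and 9 worker-slots to fill, someone must work at least ⌈9/3⌉ = 3 shifts, so k ≥ 3.
k = 3 works: Tue morning→Nakamura, Tue afternoon→Quispe, Tue evening→Nakamura, Wed morning→Nakamura, Wed afternoon→Jensen, Wed evening→Quispe, Thu morning→Quispe, Thu afternoon→Jensen, Thu evening→Jensen.
Loads: Nakamura 3, Quispe 3, Jensen 3 — all ≤ 3.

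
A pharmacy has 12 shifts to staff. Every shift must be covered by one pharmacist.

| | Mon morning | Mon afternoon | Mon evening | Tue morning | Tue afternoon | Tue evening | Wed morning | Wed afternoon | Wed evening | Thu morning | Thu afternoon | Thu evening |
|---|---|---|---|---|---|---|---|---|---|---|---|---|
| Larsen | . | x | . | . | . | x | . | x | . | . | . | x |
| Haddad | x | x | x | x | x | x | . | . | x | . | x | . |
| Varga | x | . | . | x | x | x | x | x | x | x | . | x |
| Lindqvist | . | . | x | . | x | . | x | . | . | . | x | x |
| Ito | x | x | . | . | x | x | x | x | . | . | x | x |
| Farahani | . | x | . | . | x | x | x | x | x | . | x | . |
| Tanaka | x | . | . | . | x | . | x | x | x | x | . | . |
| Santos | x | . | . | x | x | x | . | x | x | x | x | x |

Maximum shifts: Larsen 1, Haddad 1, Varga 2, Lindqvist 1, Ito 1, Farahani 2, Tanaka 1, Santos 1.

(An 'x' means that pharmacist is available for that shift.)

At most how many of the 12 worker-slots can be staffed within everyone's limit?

10

Total capacity across all pharmacists is 1+1+2+1+1+2+1+1 = 10, and 12 slots are needed, so at most 10 can be filled.
An assignment achieving 10: Mon morning→Ito, Mon afternoon→Larsen, Mon evening→Haddad, Tue morning→Varga, Wed morning→Lindqvist, Wed afternoon→Tanaka, Wed evening→Farahani, Thu morning→Varga, Thu afternoon→Farahani, Thu evening→Santos.
Loads: Larsen 1/1, Haddad 1/1, Varga 2/2, Lindqvist 1/1, Ito 1/1, Farahani 2/2, Tanaka 1/1, Santos 1/1.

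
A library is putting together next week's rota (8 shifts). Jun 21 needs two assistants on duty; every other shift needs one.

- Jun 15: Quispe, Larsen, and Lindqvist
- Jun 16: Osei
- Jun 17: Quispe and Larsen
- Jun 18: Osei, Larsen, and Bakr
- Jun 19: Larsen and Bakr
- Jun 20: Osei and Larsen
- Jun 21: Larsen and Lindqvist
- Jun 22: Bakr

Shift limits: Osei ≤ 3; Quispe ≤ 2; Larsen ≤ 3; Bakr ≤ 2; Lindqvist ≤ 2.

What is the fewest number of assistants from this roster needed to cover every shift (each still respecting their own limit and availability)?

4

9 slots to fill and no one can take more than 3, so at least ⌈9/3⌉ = 3 assistants are needed.
Any 3 assistants together have capacity at most 3+3+2 = 8 < 9 slots, so 3 can never suffice.
Osei, Larsen, Bakr, and Lindqvist alone can cover everything: Jun 15→Larsen, Jun 16→Osei, Jun 17→Larsen, Jun 18→Osei, Jun 19→Bakr, Jun 20→Osei, Jun 21→Larsen+Lindqvist, Jun 22→Bakr.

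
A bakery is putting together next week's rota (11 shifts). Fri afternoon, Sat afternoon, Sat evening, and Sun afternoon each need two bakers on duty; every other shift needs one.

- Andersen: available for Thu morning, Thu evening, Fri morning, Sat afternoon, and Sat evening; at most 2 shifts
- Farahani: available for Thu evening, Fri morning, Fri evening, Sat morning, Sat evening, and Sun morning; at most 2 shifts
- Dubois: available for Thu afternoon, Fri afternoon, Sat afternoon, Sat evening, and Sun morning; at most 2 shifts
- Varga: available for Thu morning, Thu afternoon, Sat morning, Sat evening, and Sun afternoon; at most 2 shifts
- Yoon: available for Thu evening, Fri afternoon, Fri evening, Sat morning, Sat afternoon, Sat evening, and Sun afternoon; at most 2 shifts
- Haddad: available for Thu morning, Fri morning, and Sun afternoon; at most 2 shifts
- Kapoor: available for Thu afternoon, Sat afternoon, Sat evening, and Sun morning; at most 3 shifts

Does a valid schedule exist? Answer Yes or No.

Fri afternoon can only be covered by Dubois and Yoon, so that assignment is forced.
One valid schedule: Thu morning→Andersen, Thu afternoon→Dubois, Thu evening→Andersen, Fri morning→Haddad, Fri afternoon→Dubois+Yoon, Fri evening→Farahani, Sat morning→Farahani, Sat afternoon→Yoon+Kapoor, Sat evening→Varga+Kapoor, Sun morning→Kapoor, Sun afternoon→Varga+Haddad.
Loads: Andersen 2/2, Farahani 2/2, Dubois 2/2, Varga 2/2, Yoon 2/2, Haddad 2/2, Kapoor 3/3 — all within limits.

Yes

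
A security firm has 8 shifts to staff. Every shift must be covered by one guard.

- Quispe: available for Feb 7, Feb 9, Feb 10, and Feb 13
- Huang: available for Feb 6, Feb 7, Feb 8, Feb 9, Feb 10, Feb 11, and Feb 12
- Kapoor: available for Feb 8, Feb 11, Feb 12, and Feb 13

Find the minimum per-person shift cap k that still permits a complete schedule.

With 3 guards and 8 worker-slots to fill, someone must work at least ⌈8/3⌉ = 3 shifts, so k ≥ 3.
k = 3 works: Feb 6→Huang, Feb 7→Quispe, Feb 8→Huang, Feb 9→Quispe, Feb 10→Quispe, Feb 11→Huang, Feb 12→Kapoor, Feb 13→Kapoor.
Loads: Quispe 3, Huang 3, Kapoor 2 — all ≤ 3.

3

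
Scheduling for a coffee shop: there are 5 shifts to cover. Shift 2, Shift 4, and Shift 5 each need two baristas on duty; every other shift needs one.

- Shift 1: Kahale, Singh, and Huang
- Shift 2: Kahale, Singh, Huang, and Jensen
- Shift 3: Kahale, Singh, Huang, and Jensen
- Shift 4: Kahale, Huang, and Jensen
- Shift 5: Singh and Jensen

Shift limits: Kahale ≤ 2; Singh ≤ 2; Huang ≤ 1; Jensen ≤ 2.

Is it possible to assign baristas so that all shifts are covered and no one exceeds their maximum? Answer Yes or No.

Shifts {Shift 1, Shift 2, Shift 3, Shift 4, Shift 5} need 8 worker-slots in total, but the baristas available for any of those shifts (Kahale, Singh, Huang, and Jensen) can supply at most 7 among them. So no valid schedule exists.

No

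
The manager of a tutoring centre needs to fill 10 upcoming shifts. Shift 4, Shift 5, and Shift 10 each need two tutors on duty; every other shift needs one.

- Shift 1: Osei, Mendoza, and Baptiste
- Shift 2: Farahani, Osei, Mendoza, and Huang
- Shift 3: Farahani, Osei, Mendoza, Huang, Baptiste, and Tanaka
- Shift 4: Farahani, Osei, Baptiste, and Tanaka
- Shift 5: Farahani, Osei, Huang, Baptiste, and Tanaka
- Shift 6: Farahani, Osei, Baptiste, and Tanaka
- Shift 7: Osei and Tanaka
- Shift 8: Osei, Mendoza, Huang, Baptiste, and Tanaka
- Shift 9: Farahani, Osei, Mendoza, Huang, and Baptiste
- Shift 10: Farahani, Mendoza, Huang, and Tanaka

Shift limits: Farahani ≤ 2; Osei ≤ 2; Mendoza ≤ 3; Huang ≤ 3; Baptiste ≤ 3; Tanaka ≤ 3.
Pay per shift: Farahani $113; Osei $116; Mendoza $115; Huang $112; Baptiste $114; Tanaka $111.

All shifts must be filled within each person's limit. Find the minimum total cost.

Picking the cheapest available tutor for each shift independently would cost $1452, but that ignores the shift limits.
An optimal schedule: Shift 1→Baptiste, Shift 2→Huang, Shift 3→Mendoza, Shift 4→Farahani+Baptiste, Shift 5→Farahani+Baptiste, Shift 6→Tanaka, Shift 7→Tanaka, Shift 8→Tanaka, Shift 9→Huang, Shift 10→Huang+Mendoza.
Total: 114 + 112 + 115 + 113 + 114 + 113 + 114 + 111 + 111 + 111 + 112 + 112 + 115 = $1467.

$1467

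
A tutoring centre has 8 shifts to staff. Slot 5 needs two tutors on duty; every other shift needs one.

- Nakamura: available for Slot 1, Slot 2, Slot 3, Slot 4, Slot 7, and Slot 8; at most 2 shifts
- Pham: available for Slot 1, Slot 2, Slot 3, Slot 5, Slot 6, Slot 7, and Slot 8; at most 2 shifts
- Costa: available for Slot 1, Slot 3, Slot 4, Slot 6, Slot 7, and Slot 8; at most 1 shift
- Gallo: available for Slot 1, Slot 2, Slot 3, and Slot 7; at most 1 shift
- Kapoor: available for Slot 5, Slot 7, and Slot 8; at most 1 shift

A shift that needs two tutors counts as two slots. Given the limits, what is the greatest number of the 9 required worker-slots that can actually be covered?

Total capacity across all tutors is 2+2+1+1+1 = 7, and 9 slots are needed, so at most 7 can be filled.
An assignment achieving 7: Slot 1→Costa, Slot 2→Nakamura, Slot 3→Gallo, Slot 4→Nakamura, Slot 5→Pham+Kapoor, Slot 6→Pham.
Loads: Nakamura 2/2, Pham 2/2, Costa 1/1, Gallo 1/1, Kapoor 1/1.

7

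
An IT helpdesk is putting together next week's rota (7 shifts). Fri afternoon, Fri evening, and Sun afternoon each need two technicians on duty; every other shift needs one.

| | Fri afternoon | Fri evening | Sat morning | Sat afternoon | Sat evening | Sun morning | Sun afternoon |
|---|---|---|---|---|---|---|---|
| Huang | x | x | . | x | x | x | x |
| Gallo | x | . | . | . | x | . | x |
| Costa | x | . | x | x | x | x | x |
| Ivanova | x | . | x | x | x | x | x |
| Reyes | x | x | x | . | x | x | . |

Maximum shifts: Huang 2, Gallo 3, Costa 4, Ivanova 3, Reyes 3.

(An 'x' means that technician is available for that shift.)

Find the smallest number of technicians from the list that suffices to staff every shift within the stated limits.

4

10 slots to fill and no one can take more than 4, so at least ⌈10/4⌉ = 3 technicians are needed.
No set of 3 technicians can cover every shift (each such set leaves at least one shift with no one available or exceeds a cap).
Huang, Gallo, Costa, and Reyes alone can cover everything: Fri afternoon→Gallo+Costa, Fri evening→Huang+Reyes, Sat morning→Costa, Sat afternoon→Huang, Sat evening→Gallo, Sun morning→Costa, Sun afternoon→Gallo+Costa.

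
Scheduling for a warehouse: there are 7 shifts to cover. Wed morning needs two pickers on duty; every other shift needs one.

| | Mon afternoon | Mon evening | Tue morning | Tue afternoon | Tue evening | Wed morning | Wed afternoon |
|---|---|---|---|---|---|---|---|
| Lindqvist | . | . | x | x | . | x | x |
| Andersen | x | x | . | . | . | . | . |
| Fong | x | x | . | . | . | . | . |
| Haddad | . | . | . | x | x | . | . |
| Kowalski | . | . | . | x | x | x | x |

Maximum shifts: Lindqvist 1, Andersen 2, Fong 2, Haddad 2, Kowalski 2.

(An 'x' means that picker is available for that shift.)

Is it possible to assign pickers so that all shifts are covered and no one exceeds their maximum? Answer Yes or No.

No

Total capacity is 9 and 8 slots are needed, so capacity alone doesn't rule it out.
Shifts {Tue morning, Wed morning} need 3 worker-slots in total, but the pickers available for any of those shifts (Lindqvist and Kowalski) can supply at most 2 among them. So no valid schedule exists.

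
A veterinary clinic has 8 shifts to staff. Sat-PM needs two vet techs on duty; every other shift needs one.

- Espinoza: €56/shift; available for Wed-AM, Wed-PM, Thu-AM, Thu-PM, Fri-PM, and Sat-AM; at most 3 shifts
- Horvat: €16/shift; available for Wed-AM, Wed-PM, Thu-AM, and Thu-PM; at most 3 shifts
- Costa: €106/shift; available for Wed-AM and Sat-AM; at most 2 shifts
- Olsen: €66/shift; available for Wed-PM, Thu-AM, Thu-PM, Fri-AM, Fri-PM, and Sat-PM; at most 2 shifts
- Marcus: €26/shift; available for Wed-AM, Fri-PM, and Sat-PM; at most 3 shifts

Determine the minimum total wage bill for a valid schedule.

Fri-AM can only be covered by Olsen, so that assignment is forced.
Sat-PM can only be covered by Olsen and Marcus, so that assignment is forced.
Picking the cheapest available vet tech for each shift independently would cost €304, but that ignores the shift limits.
An optimal schedule: Wed-AM→Marcus, Wed-PM→Horvat, Thu-AM→Horvat, Thu-PM→Horvat, Fri-AM→Olsen, Fri-PM→Marcus, Sat-AM→Espinoza, Sat-PM→Marcus+Olsen.
Total: 26 + 16 + 16 + 16 + 66 + 26 + 56 + 26 + 66 = €314.

€314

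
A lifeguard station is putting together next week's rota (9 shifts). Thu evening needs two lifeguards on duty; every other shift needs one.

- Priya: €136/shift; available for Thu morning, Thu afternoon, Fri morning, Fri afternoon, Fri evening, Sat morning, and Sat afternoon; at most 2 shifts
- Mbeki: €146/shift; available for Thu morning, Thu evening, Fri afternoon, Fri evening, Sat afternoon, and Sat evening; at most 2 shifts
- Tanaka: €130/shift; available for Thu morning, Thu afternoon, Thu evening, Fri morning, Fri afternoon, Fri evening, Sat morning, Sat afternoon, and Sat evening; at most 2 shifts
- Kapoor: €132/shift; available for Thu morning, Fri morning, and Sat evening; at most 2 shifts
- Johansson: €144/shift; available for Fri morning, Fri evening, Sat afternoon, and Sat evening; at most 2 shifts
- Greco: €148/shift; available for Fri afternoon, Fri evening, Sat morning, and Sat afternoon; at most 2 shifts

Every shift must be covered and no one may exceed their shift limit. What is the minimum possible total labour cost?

Thu evening can only be covered by Mbeki and Tanaka, so that assignment is forced.
Picking the cheapest available lifeguard for each shift independently would cost €1316, but that ignores the shift limits.
An optimal schedule: Thu morning→Kapoor, Thu afternoon→Tanaka, Thu evening→Tanaka+Mbeki, Fri morning→Kapoor, Fri afternoon→Priya, Fri evening→Johansson, Sat morning→Priya, Sat afternoon→Mbeki, Sat evening→Johansson.
Total: 132 + 130 + 130 + 146 + 132 + 136 + 144 + 136 + 146 + 144 = €1376.

€1376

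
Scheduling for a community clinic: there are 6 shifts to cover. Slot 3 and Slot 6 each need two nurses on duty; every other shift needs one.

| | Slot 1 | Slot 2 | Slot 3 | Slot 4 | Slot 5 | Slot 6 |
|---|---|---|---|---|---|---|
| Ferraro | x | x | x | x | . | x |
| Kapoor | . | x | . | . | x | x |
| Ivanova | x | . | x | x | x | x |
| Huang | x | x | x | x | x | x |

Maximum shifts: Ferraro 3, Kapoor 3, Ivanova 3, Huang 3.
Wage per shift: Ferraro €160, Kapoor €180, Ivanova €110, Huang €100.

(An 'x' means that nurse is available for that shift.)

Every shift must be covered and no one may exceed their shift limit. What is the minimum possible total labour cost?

€950

Picking the cheapest available nurse for each shift independently would cost €820, but that ignores the shift limits.
An optimal schedule: Slot 1→Huang, Slot 2→Huang, Slot 3→Huang+Ivanova, Slot 4→Ferraro, Slot 5→Ivanova, Slot 6→Ivanova+Ferraro.
Total: 100 + 100 + 100 + 110 + 160 + 110 + 110 + 160 = €950.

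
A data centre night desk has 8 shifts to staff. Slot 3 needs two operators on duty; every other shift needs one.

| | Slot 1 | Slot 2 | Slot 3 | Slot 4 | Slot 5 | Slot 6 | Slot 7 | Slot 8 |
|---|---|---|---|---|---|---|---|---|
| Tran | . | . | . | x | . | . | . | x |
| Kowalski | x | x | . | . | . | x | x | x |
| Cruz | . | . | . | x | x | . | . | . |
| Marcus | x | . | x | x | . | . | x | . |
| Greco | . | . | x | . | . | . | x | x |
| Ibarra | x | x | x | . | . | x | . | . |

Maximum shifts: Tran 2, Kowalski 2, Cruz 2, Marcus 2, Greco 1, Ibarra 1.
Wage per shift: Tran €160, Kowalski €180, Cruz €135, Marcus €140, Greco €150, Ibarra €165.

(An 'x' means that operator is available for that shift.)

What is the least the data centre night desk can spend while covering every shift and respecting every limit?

Slot 5 can only be covered by Cruz, so that assignment is forced.
Picking the cheapest available operator for each shift independently would cost €1320, but that ignores the shift limits.
An optimal schedule: Slot 1→Marcus, Slot 2→Ibarra, Slot 3→Marcus+Greco, Slot 4→Cruz, Slot 5→Cruz, Slot 6→Kowalski, Slot 7→Kowalski, Slot 8→Tran.
Total: 140 + 165 + 140 + 150 + 135 + 135 + 180 + 180 + 160 = €1385.

€1385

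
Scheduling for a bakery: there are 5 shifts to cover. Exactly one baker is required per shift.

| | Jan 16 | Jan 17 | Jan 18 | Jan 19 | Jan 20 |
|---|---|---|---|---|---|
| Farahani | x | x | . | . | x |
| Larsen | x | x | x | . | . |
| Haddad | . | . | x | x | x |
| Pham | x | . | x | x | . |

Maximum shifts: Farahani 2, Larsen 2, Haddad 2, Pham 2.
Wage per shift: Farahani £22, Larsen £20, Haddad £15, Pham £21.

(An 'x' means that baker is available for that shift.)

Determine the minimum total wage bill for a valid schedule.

Picking the cheapest available baker for each shift independently would cost £85, but that ignores the shift limits.
An optimal schedule: Jan 16→Larsen, Jan 17→Larsen, Jan 18→Pham, Jan 19→Haddad, Jan 20→Haddad.
Total: 20 + 20 + 21 + 15 + 15 = £91.

£91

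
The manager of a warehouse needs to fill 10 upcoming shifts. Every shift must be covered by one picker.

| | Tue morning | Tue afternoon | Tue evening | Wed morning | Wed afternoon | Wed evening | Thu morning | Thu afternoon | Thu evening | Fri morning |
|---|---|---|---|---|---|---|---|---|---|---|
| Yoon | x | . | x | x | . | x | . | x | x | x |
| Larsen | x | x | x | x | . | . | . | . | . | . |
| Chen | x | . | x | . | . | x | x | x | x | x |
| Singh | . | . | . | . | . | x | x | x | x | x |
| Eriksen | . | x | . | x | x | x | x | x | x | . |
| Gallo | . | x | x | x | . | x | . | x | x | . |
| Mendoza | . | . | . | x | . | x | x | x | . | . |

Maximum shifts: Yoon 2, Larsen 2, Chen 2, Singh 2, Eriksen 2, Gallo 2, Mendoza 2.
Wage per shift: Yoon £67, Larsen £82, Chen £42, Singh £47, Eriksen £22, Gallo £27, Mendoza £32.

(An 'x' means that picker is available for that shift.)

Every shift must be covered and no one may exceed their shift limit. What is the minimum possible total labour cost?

Wed afternoon can only be covered by Eriksen, so that assignment is forced.
Picking the cheapest available picker for each shift independently would cost £265, but that ignores the shift limits.
An optimal schedule: Tue morning→Chen, Tue afternoon→Eriksen, Tue evening→Gallo, Wed morning→Gallo, Wed afternoon→Eriksen, Wed evening→Mendoza, Thu morning→Mendoza, Thu afternoon→Singh, Thu evening→Singh, Fri morning→Chen.
Total: 42 + 22 + 27 + 27 + 22 + 32 + 32 + 47 + 47 + 42 = £340.

£340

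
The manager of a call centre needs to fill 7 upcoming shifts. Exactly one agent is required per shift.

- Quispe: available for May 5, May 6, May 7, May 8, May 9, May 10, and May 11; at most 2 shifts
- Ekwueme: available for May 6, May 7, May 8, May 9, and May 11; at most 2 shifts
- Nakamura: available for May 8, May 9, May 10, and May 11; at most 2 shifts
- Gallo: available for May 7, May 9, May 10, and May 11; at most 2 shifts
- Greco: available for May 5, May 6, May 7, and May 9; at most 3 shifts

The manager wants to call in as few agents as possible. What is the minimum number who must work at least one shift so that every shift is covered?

3

7 slots to fill and no one can take more than 3, so at least ⌈7/3⌉ = 3 agents are needed.
Quispe, Ekwueme, and Greco alone can cover everything: May 5→Quispe, May 6→Greco, May 7→Greco, May 8→Ekwueme, May 9→Greco, May 10→Quispe, May 11→Ekwueme.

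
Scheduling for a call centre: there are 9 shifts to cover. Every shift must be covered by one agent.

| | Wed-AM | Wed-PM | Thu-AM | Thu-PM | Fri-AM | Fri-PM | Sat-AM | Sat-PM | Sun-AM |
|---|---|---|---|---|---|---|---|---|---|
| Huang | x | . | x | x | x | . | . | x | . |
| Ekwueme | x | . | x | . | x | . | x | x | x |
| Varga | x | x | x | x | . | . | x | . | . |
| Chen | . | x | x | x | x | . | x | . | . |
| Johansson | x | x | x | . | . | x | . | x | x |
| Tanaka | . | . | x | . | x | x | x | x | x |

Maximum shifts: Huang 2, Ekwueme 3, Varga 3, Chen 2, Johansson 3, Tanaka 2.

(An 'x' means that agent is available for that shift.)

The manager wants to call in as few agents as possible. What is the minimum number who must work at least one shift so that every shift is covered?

3

9 slots to fill and no one can take more than 3, so at least ⌈9/3⌉ = 3 agents are needed.
Ekwueme, Varga, and Johansson alone can cover everything: Wed-AM→Varga, Wed-PM→Varga, Thu-AM→Johansson, Thu-PM→Varga, Fri-AM→Ekwueme, Fri-PM→Johansson, Sat-AM→Ekwueme, Sat-PM→Ekwueme, Sun-AM→Johansson.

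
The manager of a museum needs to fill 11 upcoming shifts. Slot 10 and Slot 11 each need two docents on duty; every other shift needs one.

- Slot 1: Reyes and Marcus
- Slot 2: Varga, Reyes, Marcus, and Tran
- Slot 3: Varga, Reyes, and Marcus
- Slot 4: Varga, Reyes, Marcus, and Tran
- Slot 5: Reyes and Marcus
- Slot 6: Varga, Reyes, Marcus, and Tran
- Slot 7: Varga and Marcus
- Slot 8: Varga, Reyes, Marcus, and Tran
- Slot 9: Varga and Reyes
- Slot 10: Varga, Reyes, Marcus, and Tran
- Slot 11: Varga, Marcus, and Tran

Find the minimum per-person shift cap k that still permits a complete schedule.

With 4 docents and 13 worker-slots to fill, someone must work at least ⌈13/4⌉ = 4 shifts, so k ≥ 4.
k = 4 works: Slot 1→Reyes, Slot 2→Reyes, Slot 3→Varga, Slot 4→Reyes, Slot 5→Reyes, Slot 6→Marcus, Slot 7→Varga, Slot 8→Marcus, Slot 9→Varga, Slot 10→Marcus+Tran, Slot 11→Varga+Marcus.
Loads: Varga 4, Reyes 4, Marcus 4, Tran 1 — all ≤ 4.

4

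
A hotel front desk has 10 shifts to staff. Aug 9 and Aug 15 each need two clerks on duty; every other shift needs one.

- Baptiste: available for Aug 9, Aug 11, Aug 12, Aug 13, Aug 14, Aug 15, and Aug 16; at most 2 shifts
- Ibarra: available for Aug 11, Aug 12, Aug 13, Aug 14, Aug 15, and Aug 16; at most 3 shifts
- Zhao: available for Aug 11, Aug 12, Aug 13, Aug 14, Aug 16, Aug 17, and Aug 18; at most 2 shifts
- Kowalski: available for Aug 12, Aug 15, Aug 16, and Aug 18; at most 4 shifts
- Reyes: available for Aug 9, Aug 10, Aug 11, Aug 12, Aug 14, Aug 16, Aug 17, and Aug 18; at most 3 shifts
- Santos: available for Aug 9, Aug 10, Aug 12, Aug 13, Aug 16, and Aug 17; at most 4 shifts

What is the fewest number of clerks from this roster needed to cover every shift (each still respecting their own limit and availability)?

12 slots to fill and no one can take more than 4, so at least ⌈12/4⌉ = 3 clerks are needed.
Any 3 clerks together have capacity at most 4+4+3 = 11 < 12 slots, so 3 can never suffice.
Baptiste, Ibarra, Kowalski, and Reyes alone can cover everything: Aug 9→Baptiste+Reyes, Aug 10→Reyes, Aug 11→Ibarra, Aug 12→Kowalski, Aug 13→Baptiste, Aug 14→Ibarra, Aug 15→Ibarra+Kowalski, Aug 16→Kowalski, Aug 17→Reyes, Aug 18→Kowalski.

4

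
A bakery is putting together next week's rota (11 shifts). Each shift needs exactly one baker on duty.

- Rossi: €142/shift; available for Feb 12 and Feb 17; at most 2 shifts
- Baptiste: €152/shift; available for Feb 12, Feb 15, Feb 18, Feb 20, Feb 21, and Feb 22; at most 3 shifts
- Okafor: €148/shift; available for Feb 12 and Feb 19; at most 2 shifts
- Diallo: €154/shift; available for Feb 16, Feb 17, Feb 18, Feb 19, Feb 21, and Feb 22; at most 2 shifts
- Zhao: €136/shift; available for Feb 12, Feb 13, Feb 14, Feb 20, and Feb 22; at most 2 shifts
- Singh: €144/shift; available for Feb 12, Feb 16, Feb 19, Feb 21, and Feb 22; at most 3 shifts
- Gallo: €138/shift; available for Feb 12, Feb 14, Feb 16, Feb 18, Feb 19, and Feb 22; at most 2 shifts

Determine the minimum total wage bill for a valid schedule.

€1564

Feb 13 can only be covered by Zhao, so that assignment is forced.
Feb 15 can only be covered by Baptiste, so that assignment is forced.
Picking the cheapest available baker for each shift independently would cost €1532, but that ignores the shift limits.
An optimal schedule: Feb 12→Rossi, Feb 13→Zhao, Feb 14→Gallo, Feb 15→Baptiste, Feb 16→Singh, Feb 17→Rossi, Feb 18→Gallo, Feb 19→Okafor, Feb 20→Zhao, Feb 21→Singh, Feb 22→Singh.
Total: 142 + 136 + 138 + 152 + 144 + 142 + 138 + 148 + 136 + 144 + 144 = €1564.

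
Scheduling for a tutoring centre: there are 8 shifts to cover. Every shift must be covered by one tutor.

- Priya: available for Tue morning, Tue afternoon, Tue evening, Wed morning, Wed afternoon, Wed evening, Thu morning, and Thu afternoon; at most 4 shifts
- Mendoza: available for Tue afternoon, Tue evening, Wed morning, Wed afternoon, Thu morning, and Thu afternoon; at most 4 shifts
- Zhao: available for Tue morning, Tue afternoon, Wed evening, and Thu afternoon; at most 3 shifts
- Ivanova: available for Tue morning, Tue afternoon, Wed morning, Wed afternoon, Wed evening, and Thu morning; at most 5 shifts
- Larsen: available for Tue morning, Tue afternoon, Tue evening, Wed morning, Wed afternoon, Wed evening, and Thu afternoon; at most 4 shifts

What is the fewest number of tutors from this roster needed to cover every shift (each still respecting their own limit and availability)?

2

8 slots to fill and no one can take more than 5, so at least ⌈8/5⌉ = 2 tutors are needed.
Priya and Mendoza alone can cover everything: Tue morning→Priya, Tue afternoon→Priya, Tue evening→Priya, Wed morning→Mendoza, Wed afternoon→Mendoza, Wed evening→Priya, Thu morning→Mendoza, Thu afternoon→Mendoza.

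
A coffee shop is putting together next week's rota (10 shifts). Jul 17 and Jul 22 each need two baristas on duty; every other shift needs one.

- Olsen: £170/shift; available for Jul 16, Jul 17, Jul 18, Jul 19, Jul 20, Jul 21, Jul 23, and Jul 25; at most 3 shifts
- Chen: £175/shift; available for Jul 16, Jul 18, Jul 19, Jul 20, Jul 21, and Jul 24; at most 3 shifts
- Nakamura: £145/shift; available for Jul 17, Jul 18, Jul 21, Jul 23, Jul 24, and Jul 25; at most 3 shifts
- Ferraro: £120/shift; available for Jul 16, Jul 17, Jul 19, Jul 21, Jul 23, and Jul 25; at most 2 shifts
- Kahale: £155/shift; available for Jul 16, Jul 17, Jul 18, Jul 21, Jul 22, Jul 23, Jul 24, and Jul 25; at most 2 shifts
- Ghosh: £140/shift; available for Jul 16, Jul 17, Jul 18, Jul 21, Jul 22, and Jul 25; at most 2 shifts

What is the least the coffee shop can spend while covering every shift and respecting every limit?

Jul 22 can only be covered by Kahale and Ghosh, so that assignment is forced.
Picking the cheapest available barista for each shift independently would cost £1610, but that ignores the shift limits.
An optimal schedule: Jul 16→Ghosh, Jul 17→Kahale+Olsen, Jul 18→Nakamura, Jul 19→Ferraro, Jul 20→Olsen, Jul 21→Olsen, Jul 22→Ghosh+Kahale, Jul 23→Ferraro, Jul 24→Nakamura, Jul 25→Nakamura.
Total: 140 + 155 + 170 + 145 + 120 + 170 + 170 + 140 + 155 + 120 + 145 + 145 = £1775.

£1775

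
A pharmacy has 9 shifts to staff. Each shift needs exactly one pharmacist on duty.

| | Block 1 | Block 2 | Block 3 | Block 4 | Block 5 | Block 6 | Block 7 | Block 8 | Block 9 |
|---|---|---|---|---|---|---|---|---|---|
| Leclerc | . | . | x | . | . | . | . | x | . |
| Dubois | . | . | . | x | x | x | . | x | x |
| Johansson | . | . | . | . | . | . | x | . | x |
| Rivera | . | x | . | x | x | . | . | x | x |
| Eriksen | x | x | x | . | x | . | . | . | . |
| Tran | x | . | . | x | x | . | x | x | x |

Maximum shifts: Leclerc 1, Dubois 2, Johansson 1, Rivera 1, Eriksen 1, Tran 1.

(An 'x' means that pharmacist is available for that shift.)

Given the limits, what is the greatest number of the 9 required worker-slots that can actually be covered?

7

Total capacity across all pharmacists is 1+2+1+1+1+1 = 7, and 9 slots are needed, so at most 7 can be filled.
An assignment achieving 7: Block 1→Eriksen, Block 2→Rivera, Block 3→Leclerc, Block 4→Dubois, Block 5→Tran, Block 6→Dubois, Block 7→Johansson.
Loads: Leclerc 1/1, Dubois 2/2, Johansson 1/1, Rivera 1/1, Eriksen 1/1, Tran 1/1.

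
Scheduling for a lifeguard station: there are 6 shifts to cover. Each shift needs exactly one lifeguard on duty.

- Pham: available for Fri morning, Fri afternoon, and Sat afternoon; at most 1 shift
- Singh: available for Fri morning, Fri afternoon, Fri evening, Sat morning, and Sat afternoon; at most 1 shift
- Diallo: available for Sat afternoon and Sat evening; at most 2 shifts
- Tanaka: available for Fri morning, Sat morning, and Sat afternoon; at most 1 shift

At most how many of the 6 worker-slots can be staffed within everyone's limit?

Total capacity across all lifeguards is 1+1+2+1 = 5, and 6 slots are needed, so at most 5 can be filled.
An assignment achieving 5: Fri afternoon→Pham, Fri evening→Singh, Sat morning→Tanaka, Sat afternoon→Diallo, Sat evening→Diallo.
Loads: Pham 1/1, Singh 1/1, Diallo 2/2, Tanaka 1/1.

5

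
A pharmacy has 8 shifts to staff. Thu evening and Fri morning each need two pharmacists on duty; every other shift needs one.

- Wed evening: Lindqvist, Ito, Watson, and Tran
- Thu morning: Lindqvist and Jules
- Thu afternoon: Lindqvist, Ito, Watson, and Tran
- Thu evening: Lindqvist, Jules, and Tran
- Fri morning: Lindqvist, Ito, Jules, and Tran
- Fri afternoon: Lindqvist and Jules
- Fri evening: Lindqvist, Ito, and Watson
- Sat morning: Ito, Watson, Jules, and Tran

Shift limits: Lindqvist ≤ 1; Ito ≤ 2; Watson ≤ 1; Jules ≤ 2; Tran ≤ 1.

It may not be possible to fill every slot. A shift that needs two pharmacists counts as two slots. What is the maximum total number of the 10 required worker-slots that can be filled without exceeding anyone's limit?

Total capacity across all pharmacists is 1+2+1+2+1 = 7, and 10 slots are needed, so at most 7 can be filled.
An assignment achieving 7: Wed evening→Ito, Thu morning→Lindqvist, Thu afternoon→Watson, Thu evening→Jules+Tran, Fri afternoon→Jules, Fri evening→Ito.
Loads: Lindqvist 1/1, Ito 2/2, Watson 1/1, Jules 2/2, Tran 1/1.

7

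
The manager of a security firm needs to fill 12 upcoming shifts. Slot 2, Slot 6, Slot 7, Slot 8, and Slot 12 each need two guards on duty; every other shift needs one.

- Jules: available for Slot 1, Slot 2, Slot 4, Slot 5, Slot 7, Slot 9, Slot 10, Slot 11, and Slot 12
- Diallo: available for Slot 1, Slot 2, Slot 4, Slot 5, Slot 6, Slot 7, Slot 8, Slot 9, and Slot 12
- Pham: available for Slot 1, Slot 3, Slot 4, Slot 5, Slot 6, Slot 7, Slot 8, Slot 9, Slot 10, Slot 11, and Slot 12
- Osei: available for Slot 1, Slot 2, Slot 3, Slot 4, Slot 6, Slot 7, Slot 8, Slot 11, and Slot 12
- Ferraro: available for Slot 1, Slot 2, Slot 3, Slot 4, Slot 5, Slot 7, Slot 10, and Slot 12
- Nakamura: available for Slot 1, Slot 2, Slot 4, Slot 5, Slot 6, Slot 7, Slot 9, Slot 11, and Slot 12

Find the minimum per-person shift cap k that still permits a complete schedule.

3

With 6 guards and 17 worker-slots to fill, someone must work at least ⌈17/6⌉ = 3 shifts, so k ≥ 3.
k = 3 works: Slot 1→Diallo, Slot 2→Osei+Ferraro, Slot 3→Pham, Slot 4→Pham, Slot 5→Diallo, Slot 6→Osei+Nakamura, Slot 7→Osei+Ferraro, Slot 8→Diallo+Pham, Slot 9→Jules, Slot 10→Jules, Slot 11→Jules, Slot 12→Ferraro+Nakamura.
Loads: Jules 3, Diallo 3, Pham 3, Osei 3, Ferraro 3, Nakamura 2 — all ≤ 3.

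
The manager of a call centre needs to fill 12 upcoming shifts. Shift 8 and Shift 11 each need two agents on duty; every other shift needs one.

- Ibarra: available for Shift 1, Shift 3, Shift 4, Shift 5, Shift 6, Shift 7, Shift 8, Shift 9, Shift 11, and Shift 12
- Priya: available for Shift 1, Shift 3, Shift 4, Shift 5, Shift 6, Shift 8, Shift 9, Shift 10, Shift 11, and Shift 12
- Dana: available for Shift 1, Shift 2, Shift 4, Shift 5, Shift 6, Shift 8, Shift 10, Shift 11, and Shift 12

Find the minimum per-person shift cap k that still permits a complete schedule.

5

With 3 agents and 14 worker-slots to fill, someone must work at least ⌈14/3⌉ = 5 shifts, so k ≥ 5.
k = 5 works: Shift 1→Ibarra, Shift 2→Dana, Shift 3→Ibarra, Shift 4→Ibarra, Shift 5→Priya, Shift 6→Priya, Shift 7→Ibarra, Shift 8→Priya+Dana, Shift 9→Ibarra, Shift 10→Priya, Shift 11→Priya+Dana, Shift 12→Dana.
Loads: Ibarra 5, Priya 5, Dana 4 — all ≤ 5.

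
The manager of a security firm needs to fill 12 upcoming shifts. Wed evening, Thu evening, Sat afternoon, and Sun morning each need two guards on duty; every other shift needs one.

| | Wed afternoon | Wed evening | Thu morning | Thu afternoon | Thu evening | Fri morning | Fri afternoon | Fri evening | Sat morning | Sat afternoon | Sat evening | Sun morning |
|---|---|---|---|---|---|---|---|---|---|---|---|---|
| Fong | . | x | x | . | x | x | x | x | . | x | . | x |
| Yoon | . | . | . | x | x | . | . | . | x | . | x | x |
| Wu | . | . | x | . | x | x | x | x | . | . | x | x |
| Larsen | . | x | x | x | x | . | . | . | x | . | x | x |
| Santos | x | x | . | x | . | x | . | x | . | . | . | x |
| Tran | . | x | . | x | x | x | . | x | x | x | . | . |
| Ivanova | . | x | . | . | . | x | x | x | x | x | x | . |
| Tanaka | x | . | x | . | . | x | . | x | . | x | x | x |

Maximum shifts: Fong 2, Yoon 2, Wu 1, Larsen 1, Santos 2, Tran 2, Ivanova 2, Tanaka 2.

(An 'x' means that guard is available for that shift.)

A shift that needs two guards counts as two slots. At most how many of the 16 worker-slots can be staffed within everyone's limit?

14

Total capacity across all guards is 2+2+1+1+2+2+2+2 = 14, and 16 slots are needed, so at most 14 can be filled.
An assignment achieving 14: Wed afternoon→Santos, Wed evening→Larsen+Santos, Thu morning→Fong, Thu afternoon→Yoon, Thu evening→Wu+Tran, Fri morning→Tanaka, Fri afternoon→Fong, Fri evening→Tanaka, Sat morning→Yoon, Sat afternoon→Tran+Ivanova, Sat evening→Ivanova.
Loads: Fong 2/2, Yoon 2/2, Wu 1/1, Larsen 1/1, Santos 2/2, Tran 2/2, Ivanova 2/2, Tanaka 2/2.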